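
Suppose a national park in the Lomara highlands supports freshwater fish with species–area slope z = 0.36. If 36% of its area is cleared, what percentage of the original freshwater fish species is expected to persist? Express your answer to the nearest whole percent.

85%

S_new/S_old = (A_new/A_old)^z = 0.64^0.36
= exp(0.36 × ln 0.64) = exp(0.36 × -0.4463) = exp(-0.1607) ≈ 0.8516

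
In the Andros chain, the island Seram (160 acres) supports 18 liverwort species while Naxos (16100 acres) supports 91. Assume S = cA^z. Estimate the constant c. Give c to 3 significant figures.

3.02

z = ln(S₂/S₁) / ln(A₂/A₁) = ln(91/18) / ln(16100/160) = 1.6205 / 4.6114 = 0.3514
c = S₁ / A₁^z = 18 / 160^0.3514 = 18 / 5.95 = 3.025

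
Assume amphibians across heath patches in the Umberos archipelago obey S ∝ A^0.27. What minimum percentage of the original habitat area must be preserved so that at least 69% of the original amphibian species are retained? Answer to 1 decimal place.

Need (A_new/A_old)^0.27 = 0.69, so A_new/A_old = 0.69^(1/0.27) = 0.69^3.704
ln(A_new/A_old) = ln 0.69 / 0.27 = -0.3711 / 0.27 = -1.3743
A_new/A_old = e^-1.3743 ≈ 0.253

25.3%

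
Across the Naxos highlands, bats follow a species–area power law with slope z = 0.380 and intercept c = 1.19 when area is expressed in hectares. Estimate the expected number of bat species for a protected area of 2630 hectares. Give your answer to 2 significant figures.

24

S = 1.19 × 2630^0.38 = 1.19 × 19.93 ≈ 23.72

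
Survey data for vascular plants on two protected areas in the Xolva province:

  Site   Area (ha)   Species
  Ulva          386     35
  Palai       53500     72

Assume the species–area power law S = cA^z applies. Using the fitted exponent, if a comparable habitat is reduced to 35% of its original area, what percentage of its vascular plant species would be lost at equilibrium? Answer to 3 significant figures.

14.2%

z = ln(72/35) / ln(53500/386) = 0.7213 / 4.9316 = 0.1463
S_new/S_old = (A_new/A_old)^z = 0.35^0.1463 = exp(0.1463 × -1.0498) = 0.8577
Fraction lost = 1 − 0.8577 = 0.1423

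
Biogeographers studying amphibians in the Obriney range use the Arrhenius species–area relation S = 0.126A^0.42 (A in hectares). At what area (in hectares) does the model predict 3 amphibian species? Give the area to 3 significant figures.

1900 hectares

3 = 0.126 × A^0.42  ⇒  A^0.42 = 3/0.126 = 23.81
ln A = ln(23.81) / 0.42 = 3.1701 / 0.42 = 7.5478
A = e^7.5478 ≈ 1897 hectares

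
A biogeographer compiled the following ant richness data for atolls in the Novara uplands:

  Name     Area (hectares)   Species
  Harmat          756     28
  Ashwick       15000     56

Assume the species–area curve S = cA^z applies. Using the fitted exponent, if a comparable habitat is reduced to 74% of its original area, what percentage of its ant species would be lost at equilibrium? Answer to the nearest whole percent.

z = ln(56/28) / ln(15000/756) = 0.6931 / 2.9878 = 0.2320
S_new/S_old = (A_new/A_old)^z = 0.74^0.2320 = exp(0.2320 × -0.3011) = 0.9325
Fraction lost = 1 − 0.9325 = 0.06747

7%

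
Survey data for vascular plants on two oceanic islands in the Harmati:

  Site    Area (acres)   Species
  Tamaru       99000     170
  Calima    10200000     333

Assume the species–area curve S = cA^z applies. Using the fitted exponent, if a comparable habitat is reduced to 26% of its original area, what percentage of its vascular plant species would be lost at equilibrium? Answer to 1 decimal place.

z = ln(333/170) / ln(10200000/99000) = 0.6723 / 4.6350 = 0.1451
S_new/S_old = (A_new/A_old)^z = 0.26^0.1451 = exp(0.1451 × -1.3471) = 0.8225
Fraction lost = 1 − 0.8225 = 0.1775

17.7%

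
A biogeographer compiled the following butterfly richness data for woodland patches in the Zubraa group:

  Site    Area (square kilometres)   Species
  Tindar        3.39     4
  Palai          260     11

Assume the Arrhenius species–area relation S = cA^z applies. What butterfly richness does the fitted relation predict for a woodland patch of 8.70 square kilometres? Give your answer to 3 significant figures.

z = ln(11/4) / ln(260/3.39) = 1.0116 / 4.3399 = 0.2331
c = 4 / 3.39^0.2331 = 4 / 1.329 = 3.009
S₃ = 3.009 × 8.7^0.2331 = 3.009 × 1.656 ≈ 4.983

4.98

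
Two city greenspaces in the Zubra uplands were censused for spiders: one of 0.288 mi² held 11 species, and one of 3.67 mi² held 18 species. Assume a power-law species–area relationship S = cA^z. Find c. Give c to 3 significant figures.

14.0

z = ln(S₂/S₁) / ln(A₂/A₁) = ln(18/11) / ln(3.67/0.288) = 0.4925 / 2.5450 = 0.1935
c = S₁ / A₁^z = 11 / 0.288^0.1935 = 11 / 0.7859 = 14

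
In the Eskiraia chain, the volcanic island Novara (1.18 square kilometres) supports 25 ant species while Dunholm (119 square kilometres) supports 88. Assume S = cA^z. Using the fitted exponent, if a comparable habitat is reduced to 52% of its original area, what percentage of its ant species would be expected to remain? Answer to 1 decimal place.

z = ln(88/25) / ln(119/1.18) = 1.2585 / 4.6136 = 0.2728
S_new/S_old = (A_new/A_old)^z = 0.52^0.2728 = exp(0.2728 × -0.6539) = 0.8366

83.7%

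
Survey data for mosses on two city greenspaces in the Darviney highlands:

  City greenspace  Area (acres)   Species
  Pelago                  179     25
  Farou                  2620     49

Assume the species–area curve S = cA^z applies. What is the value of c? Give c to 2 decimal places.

z = ln(S₂/S₁) / ln(A₂/A₁) = ln(49/25) / ln(2620/179) = 0.6729 / 2.6835 = 0.2508
c = S₁ / A₁^z = 25 / 179^0.2508 = 25 / 3.672 = 6.808

6.81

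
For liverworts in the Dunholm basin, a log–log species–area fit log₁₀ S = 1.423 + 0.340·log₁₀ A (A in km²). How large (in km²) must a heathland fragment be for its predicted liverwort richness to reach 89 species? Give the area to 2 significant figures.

89 = 26.49 × A^0.34  ⇒  A^0.34 = 89/26.49 = 3.36
ln A = ln(3.36) / 0.34 = 1.2121 / 0.34 = 3.5649
A = e^3.5649 ≈ 35.34 km²

35 km²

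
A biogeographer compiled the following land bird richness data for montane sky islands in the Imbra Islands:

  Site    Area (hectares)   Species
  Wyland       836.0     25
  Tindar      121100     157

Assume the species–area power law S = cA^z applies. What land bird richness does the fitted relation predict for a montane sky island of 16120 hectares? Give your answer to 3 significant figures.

z = ln(157/25) / ln(121100/836) = 1.8374 / 4.9757 = 0.3693
c = 25 / 836^0.3693 = 25 / 12 = 2.084
S₃ = 2.084 × 16120^0.3693 = 2.084 × 35.78 ≈ 74.56

74.6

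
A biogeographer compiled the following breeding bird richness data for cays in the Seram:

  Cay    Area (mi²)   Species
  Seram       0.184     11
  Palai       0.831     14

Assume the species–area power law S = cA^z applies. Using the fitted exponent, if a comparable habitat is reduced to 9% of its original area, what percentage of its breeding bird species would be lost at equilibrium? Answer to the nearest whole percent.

32%

z = ln(14/11) / ln(0.831/0.184) = 0.2412 / 1.5077 = 0.1600
S_new/S_old = (A_new/A_old)^z = 0.09^0.1600 = exp(0.1600 × -2.4079) = 0.6803
Fraction lost = 1 − 0.6803 = 0.3197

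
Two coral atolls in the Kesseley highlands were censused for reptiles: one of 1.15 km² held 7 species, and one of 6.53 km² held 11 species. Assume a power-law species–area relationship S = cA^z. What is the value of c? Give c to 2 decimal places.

6.75

z = ln(S₂/S₁) / ln(A₂/A₁) = ln(11/7) / ln(6.53/1.15) = 0.4520 / 1.7366 = 0.2603
c = S₁ / A₁^z = 7 / 1.15^0.2603 = 7 / 1.037 = 6.75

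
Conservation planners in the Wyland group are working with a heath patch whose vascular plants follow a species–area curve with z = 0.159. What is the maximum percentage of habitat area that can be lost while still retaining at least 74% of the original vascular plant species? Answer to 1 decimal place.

Need (A_new/A_old)^0.159 = 0.74, so A_new/A_old = 0.74^(1/0.159) = 0.74^6.289
ln(A_new/A_old) = ln 0.74 / 0.159 = -0.3011 / 0.159 = -1.8937
A_new/A_old = e^-1.8937 ≈ 0.1505
Fraction that can be lost = 1 − 0.1505 = 0.8495

84.9%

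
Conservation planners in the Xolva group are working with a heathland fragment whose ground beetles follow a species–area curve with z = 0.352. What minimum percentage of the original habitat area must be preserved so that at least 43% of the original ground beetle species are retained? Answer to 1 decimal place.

Need (A_new/A_old)^0.352 = 0.43, so A_new/A_old = 0.43^(1/0.352) = 0.43^2.841
ln(A_new/A_old) = ln 0.43 / 0.352 = -0.8440 / 0.352 = -2.3976
A_new/A_old = e^-2.3976 ≈ 0.09093

9.1%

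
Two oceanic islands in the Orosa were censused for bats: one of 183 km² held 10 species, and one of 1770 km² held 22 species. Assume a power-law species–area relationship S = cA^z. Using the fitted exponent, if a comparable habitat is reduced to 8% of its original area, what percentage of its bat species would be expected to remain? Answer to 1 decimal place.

z = ln(22/10) / ln(1770/183) = 0.7885 / 2.2692 = 0.3475
S_new/S_old = (A_new/A_old)^z = 0.08^0.3475 = exp(0.3475 × -2.5257) = 0.4158

41.6%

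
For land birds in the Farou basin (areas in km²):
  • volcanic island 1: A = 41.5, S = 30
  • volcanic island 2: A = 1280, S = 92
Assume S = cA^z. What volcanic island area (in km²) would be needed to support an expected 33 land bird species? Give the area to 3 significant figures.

55.6 km²

z = ln(92/30) / ln(1280/41.5) = 1.1206 / 3.4289 = 0.3268
c = 30 / 41.5^0.3268 = 30 / 3.379 = 8.878
A = (33/8.878)^(1/0.3268) ⇒ ln A = ln(3.717)/0.3268 = 4.0173
A = e^4.0173 ≈ 55.55 km²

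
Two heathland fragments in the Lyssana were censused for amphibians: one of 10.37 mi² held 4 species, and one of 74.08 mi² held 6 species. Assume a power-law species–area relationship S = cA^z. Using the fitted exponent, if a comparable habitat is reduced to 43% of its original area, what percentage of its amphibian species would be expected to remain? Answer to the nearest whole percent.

z = ln(6/4) / ln(74.08/10.37) = 0.4055 / 1.9662 = 0.2062
S_new/S_old = (A_new/A_old)^z = 0.43^0.2062 = exp(0.2062 × -0.8440) = 0.8403

84%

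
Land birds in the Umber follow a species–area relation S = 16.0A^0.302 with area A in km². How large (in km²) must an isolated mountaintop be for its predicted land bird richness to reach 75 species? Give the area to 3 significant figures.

167 km²

75 = 16 × A^0.302  ⇒  A^0.302 = 75/16 = 4.688
ln A = ln(4.688) / 0.302 = 1.5449 / 0.302 = 5.1156
A = e^5.1156 ≈ 166.6 km²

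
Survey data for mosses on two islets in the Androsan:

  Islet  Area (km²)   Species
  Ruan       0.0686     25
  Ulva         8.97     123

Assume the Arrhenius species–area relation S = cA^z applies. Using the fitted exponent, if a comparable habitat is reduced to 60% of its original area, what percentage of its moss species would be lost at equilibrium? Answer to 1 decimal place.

z = ln(123/25) / ln(8.97/0.0686) = 1.5933 / 4.8733 = 0.3269
S_new/S_old = (A_new/A_old)^z = 0.6^0.3269 = exp(0.3269 × -0.5108) = 0.8462
Fraction lost = 1 − 0.8462 = 0.1538

15.4%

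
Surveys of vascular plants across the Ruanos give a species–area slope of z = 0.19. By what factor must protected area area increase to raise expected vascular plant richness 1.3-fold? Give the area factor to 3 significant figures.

(A₂/A₁)^0.19 = 1.3, so A₂/A₁ = 1.3^(1/0.19) = 1.3^5.263
ln(A₂/A₁) = ln 1.3 / 0.19 = 0.2624 / 0.19 = 1.3809
A₂/A₁ = e^1.3809 ≈ 3.978

3.98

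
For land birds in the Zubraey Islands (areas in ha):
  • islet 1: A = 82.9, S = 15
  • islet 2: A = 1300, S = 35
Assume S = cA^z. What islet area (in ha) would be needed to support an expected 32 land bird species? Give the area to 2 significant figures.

970 ha

z = ln(35/15) / ln(1300/82.9) = 0.8473 / 2.7525 = 0.3078
c = 15 / 82.9^0.3078 = 15 / 3.896 = 3.85
A = (32/3.85)^(1/0.3078) ⇒ ln A = ln(8.311)/0.3078 = 6.8790
A = e^6.8790 ≈ 971.7 ha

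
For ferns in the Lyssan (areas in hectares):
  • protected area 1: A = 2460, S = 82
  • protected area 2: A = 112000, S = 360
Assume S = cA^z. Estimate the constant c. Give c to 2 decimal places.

3.98

z = ln(S₂/S₁) / ln(A₂/A₁) = ln(360/82) / ln(112000/2460) = 1.4794 / 3.8183 = 0.3874
c = S₁ / A₁^z = 82 / 2460^0.3874 = 82 / 20.6 = 3.981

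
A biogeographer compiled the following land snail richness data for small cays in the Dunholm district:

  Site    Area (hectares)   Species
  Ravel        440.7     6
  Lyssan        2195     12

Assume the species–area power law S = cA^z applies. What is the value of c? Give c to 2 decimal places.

0.43

z = ln(S₂/S₁) / ln(A₂/A₁) = ln(12/6) / ln(2195/440.7) = 0.6931 / 1.6056 = 0.4317
c = S₁ / A₁^z = 6 / 440.7^0.4317 = 6 / 13.85 = 0.4332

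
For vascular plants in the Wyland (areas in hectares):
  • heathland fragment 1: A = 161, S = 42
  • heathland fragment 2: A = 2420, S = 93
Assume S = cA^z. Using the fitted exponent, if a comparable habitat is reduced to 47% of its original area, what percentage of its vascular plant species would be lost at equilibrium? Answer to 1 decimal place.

z = ln(93/42) / ln(2420/161) = 0.7949 / 2.7101 = 0.2933
S_new/S_old = (A_new/A_old)^z = 0.47^0.2933 = exp(0.2933 × -0.7550) = 0.8013
Fraction lost = 1 − 0.8013 = 0.1987

19.9%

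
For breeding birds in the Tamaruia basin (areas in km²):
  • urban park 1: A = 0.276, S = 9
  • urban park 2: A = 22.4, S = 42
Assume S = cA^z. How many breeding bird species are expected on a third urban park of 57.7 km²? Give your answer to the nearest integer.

z = ln(42/9) / ln(22.4/0.276) = 1.5404 / 4.3964 = 0.3504
c = 9 / 0.276^0.3504 = 9 / 0.6369 = 14.13
S₃ = 14.13 × 57.7^0.3504 = 14.13 × 4.141 ≈ 58.51

59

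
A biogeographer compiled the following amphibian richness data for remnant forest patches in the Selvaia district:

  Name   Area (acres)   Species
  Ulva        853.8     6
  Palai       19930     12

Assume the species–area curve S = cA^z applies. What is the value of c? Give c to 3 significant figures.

1.36

z = ln(S₂/S₁) / ln(A₂/A₁) = ln(12/6) / ln(19930/853.8) = 0.6931 / 3.1503 = 0.2200
c = S₁ / A₁^z = 6 / 853.8^0.2200 = 6 / 4.415 = 1.359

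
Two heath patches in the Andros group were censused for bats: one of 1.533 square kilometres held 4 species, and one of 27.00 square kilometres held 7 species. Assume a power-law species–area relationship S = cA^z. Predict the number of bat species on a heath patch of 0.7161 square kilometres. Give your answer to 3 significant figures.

3.45

z = ln(7/4) / ln(27/1.533) = 0.5596 / 2.8686 = 0.1951
c = 4 / 1.533^0.1951 = 4 / 1.087 = 3.68
S₃ = 3.68 × 0.7161^0.1951 = 3.68 × 0.9369 ≈ 3.448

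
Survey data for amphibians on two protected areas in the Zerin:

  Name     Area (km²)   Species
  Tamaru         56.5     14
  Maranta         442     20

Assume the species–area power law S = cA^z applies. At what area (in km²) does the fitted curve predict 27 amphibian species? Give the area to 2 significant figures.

z = ln(20/14) / ln(442/56.5) = 0.3567 / 2.0571 = 0.1734
c = 14 / 56.5^0.1734 = 14 / 2.013 = 6.956
A = (27/6.956)^(1/0.1734) ⇒ ln A = ln(3.882)/0.1734 = 7.8221
A = e^7.8221 ≈ 2495 km²

2500 km²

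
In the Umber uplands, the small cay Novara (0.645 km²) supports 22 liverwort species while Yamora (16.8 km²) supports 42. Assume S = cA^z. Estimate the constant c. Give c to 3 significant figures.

z = ln(S₂/S₁) / ln(A₂/A₁) = ln(42/22) / ln(16.8/0.645) = 0.6466 / 3.2599 = 0.1984
c = S₁ / A₁^z = 22 / 0.645^0.1984 = 22 / 0.9167 = 24

24.0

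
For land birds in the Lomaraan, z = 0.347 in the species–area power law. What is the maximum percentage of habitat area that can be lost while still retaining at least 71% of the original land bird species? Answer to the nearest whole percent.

63%

Need (A_new/A_old)^0.347 = 0.71, so A_new/A_old = 0.71^(1/0.347) = 0.71^2.882
ln(A_new/A_old) = ln 0.71 / 0.347 = -0.3425 / 0.347 = -0.9870
A_new/A_old = e^-0.9870 ≈ 0.3727
Fraction that can be lost = 1 − 0.3727 = 0.6273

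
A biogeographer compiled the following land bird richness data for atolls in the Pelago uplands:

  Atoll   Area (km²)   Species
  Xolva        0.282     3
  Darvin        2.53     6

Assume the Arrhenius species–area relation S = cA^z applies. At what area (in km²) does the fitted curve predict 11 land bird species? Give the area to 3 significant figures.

z = ln(6/3) / ln(2.53/0.282) = 0.6931 / 2.1941 = 0.3159
c = 3 / 0.282^0.3159 = 3 / 0.6704 = 4.475
A = (11/4.475)^(1/0.3159) ⇒ ln A = ln(2.458)/0.3159 = 2.8469
A = e^2.8469 ≈ 17.23 km²

17.2 km²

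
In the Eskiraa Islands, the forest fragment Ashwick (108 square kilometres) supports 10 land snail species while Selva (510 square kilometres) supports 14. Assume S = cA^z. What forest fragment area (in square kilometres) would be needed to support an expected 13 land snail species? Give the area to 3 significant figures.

362 square kilometres

z = ln(14/10) / ln(510/108) = 0.3365 / 1.5523 = 0.2168
c = 10 / 108^0.2168 = 10 / 2.759 = 3.624
A = (13/3.624)^(1/0.2168) ⇒ ln A = ln(3.587)/0.2168 = 5.8925
A = e^5.8925 ≈ 362.3 square kilometres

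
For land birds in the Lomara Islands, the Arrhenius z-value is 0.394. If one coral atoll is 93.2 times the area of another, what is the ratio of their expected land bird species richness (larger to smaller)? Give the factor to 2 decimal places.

5.97

S₂/S₁ = (A₂/A₁)^z = 93.2^0.394
ln(S₂/S₁) = 0.394 × ln 93.2 = 0.394 × 4.5347 = 1.7867
S₂/S₁ = e^1.7867 ≈ 5.97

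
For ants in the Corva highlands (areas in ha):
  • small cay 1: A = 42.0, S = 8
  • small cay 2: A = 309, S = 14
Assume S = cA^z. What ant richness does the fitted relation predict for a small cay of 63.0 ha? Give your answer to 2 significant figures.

z = ln(14/8) / ln(309/42) = 0.5596 / 1.9957 = 0.2804
c = 8 / 42^0.2804 = 8 / 2.852 = 2.805
S₃ = 2.805 × 63^0.2804 = 2.805 × 3.196 ≈ 8.963

9.0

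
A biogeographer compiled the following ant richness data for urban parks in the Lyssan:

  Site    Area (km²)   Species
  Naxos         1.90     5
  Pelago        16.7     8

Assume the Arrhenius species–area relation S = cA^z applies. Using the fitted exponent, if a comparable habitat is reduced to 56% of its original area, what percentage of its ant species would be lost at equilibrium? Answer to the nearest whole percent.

12%

z = ln(8/5) / ln(16.7/1.9) = 0.4700 / 2.1736 = 0.2162
S_new/S_old = (A_new/A_old)^z = 0.56^0.2162 = exp(0.2162 × -0.5798) = 0.8822
Fraction lost = 1 − 0.8822 = 0.1178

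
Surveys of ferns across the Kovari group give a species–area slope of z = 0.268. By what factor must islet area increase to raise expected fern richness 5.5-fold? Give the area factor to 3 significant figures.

579

(A₂/A₁)^0.268 = 5.5, so A₂/A₁ = 5.5^(1/0.268) = 5.5^3.731
ln(A₂/A₁) = ln 5.5 / 0.268 = 1.7047 / 0.268 = 6.3610
A₂/A₁ = e^6.3610 ≈ 578.8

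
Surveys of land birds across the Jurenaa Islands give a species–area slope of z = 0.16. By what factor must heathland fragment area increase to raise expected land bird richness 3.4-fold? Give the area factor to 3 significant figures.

2100

(A₂/A₁)^0.16 = 3.4, so A₂/A₁ = 3.4^(1/0.16) = 3.4^6.25
ln(A₂/A₁) = ln 3.4 / 0.16 = 1.2238 / 0.16 = 7.6486
A₂/A₁ = e^7.6486 ≈ 2098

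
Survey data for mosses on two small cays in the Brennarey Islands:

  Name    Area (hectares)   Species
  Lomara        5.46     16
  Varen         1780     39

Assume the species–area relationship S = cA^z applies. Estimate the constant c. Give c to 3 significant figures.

12.3

z = ln(S₂/S₁) / ln(A₂/A₁) = ln(39/16) / ln(1780/5.46) = 0.8910 / 5.7869 = 0.1540
c = S₁ / A₁^z = 16 / 5.46^0.1540 = 16 / 1.299 = 12.32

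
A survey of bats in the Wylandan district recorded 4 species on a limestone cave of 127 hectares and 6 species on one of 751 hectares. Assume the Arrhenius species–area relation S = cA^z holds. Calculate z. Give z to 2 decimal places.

0.23

Taking logs: ln S = ln c + z ln A, so z = (ln S₂ − ln S₁)/(ln A₂ − ln A₁).
z = ln(6/4) / ln(751/127) = ln(1.5) / ln(5.913) = 0.4055 / 1.7772 = 0.2281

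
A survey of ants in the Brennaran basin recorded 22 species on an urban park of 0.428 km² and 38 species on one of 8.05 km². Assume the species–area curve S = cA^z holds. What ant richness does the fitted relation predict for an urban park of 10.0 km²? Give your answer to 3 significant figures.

39.6

z = ln(38/22) / ln(8.05/0.428) = 0.5465 / 2.9343 = 0.1863
c = 22 / 0.428^0.1863 = 22 / 0.8538 = 25.77
S₃ = 25.77 × 10^0.1863 = 25.77 × 1.536 ≈ 39.57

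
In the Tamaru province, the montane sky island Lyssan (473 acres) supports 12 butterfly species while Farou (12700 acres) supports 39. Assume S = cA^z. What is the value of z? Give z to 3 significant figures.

Taking logs: ln S = ln c + z ln A, so z = (ln S₂ − ln S₁)/(ln A₂ − ln A₁).
z = ln(39/12) / ln(12700/473) = ln(3.25) / ln(26.85) = 1.1787 / 3.2903 = 0.3582

0.358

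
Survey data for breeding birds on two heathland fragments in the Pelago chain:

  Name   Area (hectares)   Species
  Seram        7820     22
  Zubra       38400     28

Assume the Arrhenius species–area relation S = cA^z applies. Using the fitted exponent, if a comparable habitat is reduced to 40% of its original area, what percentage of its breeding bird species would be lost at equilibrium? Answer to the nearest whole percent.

z = ln(28/22) / ln(38400/7820) = 0.2412 / 1.5914 = 0.1515
S_new/S_old = (A_new/A_old)^z = 0.4^0.1515 = exp(0.1515 × -0.9163) = 0.8704
Fraction lost = 1 − 0.8704 = 0.1296

13%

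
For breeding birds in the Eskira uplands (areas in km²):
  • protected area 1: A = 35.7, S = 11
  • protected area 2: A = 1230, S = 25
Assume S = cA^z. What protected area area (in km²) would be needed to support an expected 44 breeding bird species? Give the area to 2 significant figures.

z = ln(25/11) / ln(1230/35.7) = 0.8210 / 3.5396 = 0.2319
c = 11 / 35.7^0.2319 = 11 / 2.292 = 4.8
A = (44/4.8)^(1/0.2319) ⇒ ln A = ln(9.166)/0.2319 = 9.5521
A = e^9.5521 ≈ 14074 km²

14000 km²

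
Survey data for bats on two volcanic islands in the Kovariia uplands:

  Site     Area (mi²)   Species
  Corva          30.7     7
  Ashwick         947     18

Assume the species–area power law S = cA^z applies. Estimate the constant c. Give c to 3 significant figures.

2.73

z = ln(S₂/S₁) / ln(A₂/A₁) = ln(18/7) / ln(947/30.7) = 0.9445 / 3.4290 = 0.2754
c = S₁ / A₁^z = 7 / 30.7^0.2754 = 7 / 2.568 = 2.726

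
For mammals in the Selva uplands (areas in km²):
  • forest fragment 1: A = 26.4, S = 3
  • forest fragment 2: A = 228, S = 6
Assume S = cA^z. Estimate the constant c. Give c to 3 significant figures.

1.05

z = ln(S₂/S₁) / ln(A₂/A₁) = ln(6/3) / ln(228/26.4) = 0.6931 / 2.1560 = 0.3215
c = S₁ / A₁^z = 3 / 26.4^0.3215 = 3 / 2.864 = 1.047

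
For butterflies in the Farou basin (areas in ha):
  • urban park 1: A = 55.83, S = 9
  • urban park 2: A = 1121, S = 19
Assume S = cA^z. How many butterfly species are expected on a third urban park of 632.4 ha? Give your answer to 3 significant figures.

16.5

z = ln(19/9) / ln(1121/55.83) = 0.7472 / 2.9997 = 0.2491
c = 9 / 55.83^0.2491 = 9 / 2.724 = 3.304
S₃ = 3.304 × 632.4^0.2491 = 3.304 × 4.986 ≈ 16.47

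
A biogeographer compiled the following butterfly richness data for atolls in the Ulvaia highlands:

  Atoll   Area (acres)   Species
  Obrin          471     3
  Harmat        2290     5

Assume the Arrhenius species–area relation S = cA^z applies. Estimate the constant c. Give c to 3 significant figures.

0.411

z = ln(S₂/S₁) / ln(A₂/A₁) = ln(5/3) / ln(2290/471) = 0.5108 / 1.5814 = 0.3230
c = S₁ / A₁^z = 3 / 471^0.3230 = 3 / 7.302 = 0.4109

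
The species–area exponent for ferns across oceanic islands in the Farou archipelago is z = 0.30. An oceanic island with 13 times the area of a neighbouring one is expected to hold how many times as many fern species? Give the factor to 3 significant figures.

S₂/S₁ = (A₂/A₁)^z = 13^0.3
ln(S₂/S₁) = 0.3 × ln 13 = 0.3 × 2.5649 = 0.7695
S₂/S₁ = e^0.7695 ≈ 2.159

2.16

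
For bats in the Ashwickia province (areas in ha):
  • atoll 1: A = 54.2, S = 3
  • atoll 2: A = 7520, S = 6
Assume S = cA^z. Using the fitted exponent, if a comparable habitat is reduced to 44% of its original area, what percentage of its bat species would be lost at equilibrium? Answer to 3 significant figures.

10.9%

z = ln(6/3) / ln(7520/54.2) = 0.6931 / 4.9326 = 0.1405
S_new/S_old = (A_new/A_old)^z = 0.44^0.1405 = exp(0.1405 × -0.8210) = 0.891
Fraction lost = 1 − 0.891 = 0.109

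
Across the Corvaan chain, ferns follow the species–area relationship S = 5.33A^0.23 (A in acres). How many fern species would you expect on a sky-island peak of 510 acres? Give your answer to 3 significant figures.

22.4

S = 5.33 × 510^0.23
ln S = ln 5.33 + 0.23 × ln 510 = 1.6734 + 0.23 × 6.2344 = 3.1073
S = e^3.1073 ≈ 22.36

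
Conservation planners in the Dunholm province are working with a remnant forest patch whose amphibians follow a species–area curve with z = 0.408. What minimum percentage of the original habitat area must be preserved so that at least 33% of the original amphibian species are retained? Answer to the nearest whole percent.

7%

Need (A_new/A_old)^0.408 = 0.33, so A_new/A_old = 0.33^(1/0.408) = 0.33^2.451
ln(A_new/A_old) = ln 0.33 / 0.408 = -1.1087 / 0.408 = -2.7173
A_new/A_old = e^-2.7173 ≈ 0.06605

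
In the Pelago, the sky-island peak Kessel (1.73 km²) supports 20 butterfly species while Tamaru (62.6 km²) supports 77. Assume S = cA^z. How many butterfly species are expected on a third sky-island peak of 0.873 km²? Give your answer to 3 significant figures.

z = ln(77/20) / ln(62.6/1.73) = 1.3481 / 3.5886 = 0.3756
c = 20 / 1.73^0.3756 = 20 / 1.229 = 16.28
S₃ = 16.28 × 0.873^0.3756 = 16.28 × 0.9503 ≈ 15.47

15.5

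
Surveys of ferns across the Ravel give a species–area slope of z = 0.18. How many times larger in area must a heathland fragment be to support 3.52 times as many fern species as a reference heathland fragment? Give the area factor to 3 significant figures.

(A₂/A₁)^0.18 = 3.52, so A₂/A₁ = 3.52^(1/0.18) = 3.52^5.556
ln(A₂/A₁) = ln 3.52 / 0.18 = 1.2585 / 0.18 = 6.9914
A₂/A₁ = e^6.9914 ≈ 1087

1090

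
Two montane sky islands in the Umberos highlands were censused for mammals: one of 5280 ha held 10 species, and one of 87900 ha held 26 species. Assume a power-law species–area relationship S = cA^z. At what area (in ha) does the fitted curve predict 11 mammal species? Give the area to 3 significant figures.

z = ln(26/10) / ln(87900/5280) = 0.9555 / 2.8123 = 0.3398
c = 10 / 5280^0.3398 = 10 / 18.4 = 0.5435
A = (11/0.5435)^(1/0.3398) ⇒ ln A = ln(20.24)/0.3398 = 8.8522
A = e^8.8522 ≈ 6990 ha

6990 ha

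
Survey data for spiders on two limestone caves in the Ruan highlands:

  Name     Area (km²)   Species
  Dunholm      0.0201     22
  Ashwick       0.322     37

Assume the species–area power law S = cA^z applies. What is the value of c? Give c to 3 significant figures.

45.8

z = ln(S₂/S₁) / ln(A₂/A₁) = ln(37/22) / ln(0.322/0.0201) = 0.5199 / 2.7738 = 0.1874
c = S₁ / A₁^z = 22 / 0.0201^0.1874 = 22 / 0.4808 = 45.76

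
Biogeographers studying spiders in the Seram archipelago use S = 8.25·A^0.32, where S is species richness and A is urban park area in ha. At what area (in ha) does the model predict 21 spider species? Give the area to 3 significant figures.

21 = 8.25 × A^0.32  ⇒  A^0.32 = 21/8.25 = 2.545
ln A = ln(2.545) / 0.32 = 0.9343 / 0.32 = 2.9197
A = e^2.9197 ≈ 18.54 ha

18.5 ha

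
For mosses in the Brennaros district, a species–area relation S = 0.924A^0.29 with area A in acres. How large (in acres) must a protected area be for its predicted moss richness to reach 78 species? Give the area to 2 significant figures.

78 = 0.924 × A^0.29  ⇒  A^0.29 = 78/0.924 = 84.42
ln A = ln(84.42) / 0.29 = 4.4358 / 0.29 = 15.2957
A = e^15.2957 ≈ 4393763 acres

4400000 acres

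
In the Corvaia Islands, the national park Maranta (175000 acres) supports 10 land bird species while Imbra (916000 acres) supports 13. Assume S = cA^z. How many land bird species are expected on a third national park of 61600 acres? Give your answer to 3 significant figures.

z = ln(13/10) / ln(916000/175000) = 0.2624 / 1.6552 = 0.1585
c = 10 / 175000^0.1585 = 10 / 6.777 = 1.476
S₃ = 1.476 × 61600^0.1585 = 1.476 × 5.744 ≈ 8.475

8.47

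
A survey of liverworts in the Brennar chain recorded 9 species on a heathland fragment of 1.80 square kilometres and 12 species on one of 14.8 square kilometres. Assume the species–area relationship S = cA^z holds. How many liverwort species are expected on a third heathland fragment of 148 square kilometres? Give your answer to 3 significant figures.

z = ln(12/9) / ln(14.8/1.8) = 0.2877 / 2.1068 = 0.1365
c = 9 / 1.8^0.1365 = 9 / 1.084 = 8.306
S₃ = 8.306 × 148^0.1365 = 8.306 × 1.979 ≈ 16.43

16.4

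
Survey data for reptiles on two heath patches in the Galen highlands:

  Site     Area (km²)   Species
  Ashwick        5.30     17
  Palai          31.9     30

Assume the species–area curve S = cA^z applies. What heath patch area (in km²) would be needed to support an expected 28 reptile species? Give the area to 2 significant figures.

26 km²

z = ln(30/17) / ln(31.9/5.3) = 0.5680 / 1.7949 = 0.3164
c = 17 / 5.3^0.3164 = 17 / 1.695 = 10.03
A = (28/10.03)^(1/0.3164) ⇒ ln A = ln(2.792)/0.3164 = 3.2446
A = e^3.2446 ≈ 25.65 km²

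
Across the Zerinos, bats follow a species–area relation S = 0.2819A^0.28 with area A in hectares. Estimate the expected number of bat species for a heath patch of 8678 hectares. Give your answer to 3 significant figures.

3.57

S = 0.2819 × 8678^0.28 = 0.2819 × 12.67 ≈ 3.572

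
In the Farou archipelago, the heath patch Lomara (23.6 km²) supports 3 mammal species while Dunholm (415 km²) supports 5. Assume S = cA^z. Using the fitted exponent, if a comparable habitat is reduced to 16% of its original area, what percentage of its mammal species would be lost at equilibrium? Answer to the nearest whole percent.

28%

z = ln(5/3) / ln(415/23.6) = 0.5108 / 2.8670 = 0.1782
S_new/S_old = (A_new/A_old)^z = 0.16^0.1782 = exp(0.1782 × -1.8326) = 0.7214
Fraction lost = 1 − 0.7214 = 0.2786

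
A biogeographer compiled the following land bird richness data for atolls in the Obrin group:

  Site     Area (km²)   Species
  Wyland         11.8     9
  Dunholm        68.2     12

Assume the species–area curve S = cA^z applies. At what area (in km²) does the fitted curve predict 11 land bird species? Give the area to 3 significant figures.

40.1 km²

z = ln(12/9) / ln(68.2/11.8) = 0.2877 / 1.7543 = 0.1640
c = 9 / 11.8^0.1640 = 9 / 1.499 = 6.004
A = (11/6.004)^(1/0.1640) ⇒ ln A = ln(1.832)/0.1640 = 3.6918
A = e^3.6918 ≈ 40.12 km²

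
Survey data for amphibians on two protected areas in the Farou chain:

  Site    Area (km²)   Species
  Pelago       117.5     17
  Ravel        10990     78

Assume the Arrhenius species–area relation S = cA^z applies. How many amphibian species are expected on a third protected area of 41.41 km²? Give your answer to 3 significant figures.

12.0

z = ln(78/17) / ln(10990/117.5) = 1.5235 / 4.5383 = 0.3357
c = 17 / 117.5^0.3357 = 17 / 4.953 = 3.432
S₃ = 3.432 × 41.41^0.3357 = 3.432 × 3.49 ≈ 11.98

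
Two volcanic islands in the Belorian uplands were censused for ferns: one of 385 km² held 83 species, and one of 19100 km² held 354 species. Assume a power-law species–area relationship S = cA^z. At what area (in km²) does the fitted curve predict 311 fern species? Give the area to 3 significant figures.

13500 km²

z = ln(354/83) / ln(19100/385) = 1.4505 / 3.9042 = 0.3715
c = 83 / 385^0.3715 = 83 / 9.131 = 9.09
A = (311/9.09)^(1/0.3715) ⇒ ln A = ln(34.21)/0.3715 = 9.5089
A = e^9.5089 ≈ 13479 km²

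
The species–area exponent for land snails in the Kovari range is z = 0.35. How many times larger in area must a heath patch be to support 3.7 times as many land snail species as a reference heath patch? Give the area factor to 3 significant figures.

(A₂/A₁)^0.35 = 3.7, so A₂/A₁ = 3.7^(1/0.35) = 3.7^2.857
ln(A₂/A₁) = ln 3.7 / 0.35 = 1.3083 / 0.35 = 3.7381
A₂/A₁ = e^3.7381 ≈ 42.02

42.0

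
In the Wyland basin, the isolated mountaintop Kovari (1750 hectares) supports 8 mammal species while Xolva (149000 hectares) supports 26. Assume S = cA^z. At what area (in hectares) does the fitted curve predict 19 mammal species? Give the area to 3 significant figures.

z = ln(26/8) / ln(149000/1750) = 1.1787 / 4.4443 = 0.2652
c = 8 / 1750^0.2652 = 8 / 7.245 = 1.104
A = (19/1.104)^(1/0.2652) ⇒ ln A = ln(17.21)/0.2652 = 10.7290
A = e^10.7290 ≈ 45661 hectares

45700 hectares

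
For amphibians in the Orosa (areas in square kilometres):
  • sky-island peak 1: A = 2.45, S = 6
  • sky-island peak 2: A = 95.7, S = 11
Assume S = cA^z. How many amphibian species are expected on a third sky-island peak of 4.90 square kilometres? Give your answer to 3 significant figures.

z = ln(11/6) / ln(95.7/2.45) = 0.6061 / 3.6651 = 0.1654
c = 6 / 2.45^0.1654 = 6 / 1.16 = 5.174
S₃ = 5.174 × 4.9^0.1654 = 5.174 × 1.301 ≈ 6.729

6.73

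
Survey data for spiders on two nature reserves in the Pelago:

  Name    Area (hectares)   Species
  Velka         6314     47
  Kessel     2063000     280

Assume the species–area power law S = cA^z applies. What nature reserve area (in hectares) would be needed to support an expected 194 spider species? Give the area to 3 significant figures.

z = ln(280/47) / ln(2063000/6314) = 1.7846 / 5.7891 = 0.3083
c = 47 / 6314^0.3083 = 47 / 14.84 = 3.166
A = (194/3.166)^(1/0.3083) ⇒ ln A = ln(61.27)/0.3083 = 13.3494
A = e^13.3494 ≈ 627434 hectares

627000 hectares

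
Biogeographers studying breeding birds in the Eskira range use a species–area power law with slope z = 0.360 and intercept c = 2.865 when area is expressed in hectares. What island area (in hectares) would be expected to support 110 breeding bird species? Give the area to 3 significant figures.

25200 hectares

110 = 2.865 × A^0.36  ⇒  A^0.36 = 110/2.865 = 38.39
ln A = ln(38.39) / 0.36 = 3.6479 / 0.36 = 10.1331
A = e^10.1331 ≈ 25162 hectares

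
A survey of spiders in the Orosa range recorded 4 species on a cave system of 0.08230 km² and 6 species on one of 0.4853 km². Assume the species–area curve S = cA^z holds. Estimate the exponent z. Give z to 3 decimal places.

0.229

Taking logs: ln S = ln c + z ln A, so z = (ln S₂ − ln S₁)/(ln A₂ − ln A₁).
z = ln(6/4) / ln(0.4853/0.0823) = ln(1.5) / ln(5.897) = 0.4055 / 1.7744 = 0.2285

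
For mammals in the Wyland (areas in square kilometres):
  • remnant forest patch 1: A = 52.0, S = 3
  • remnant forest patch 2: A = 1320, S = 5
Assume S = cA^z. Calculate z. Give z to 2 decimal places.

Taking logs: ln S = ln c + z ln A, so z = (ln S₂ − ln S₁)/(ln A₂ − ln A₁).
z = ln(5/3) / ln(1320/52) = ln(1.667) / ln(25.38) = 0.5108 / 3.2341 = 0.1579

0.16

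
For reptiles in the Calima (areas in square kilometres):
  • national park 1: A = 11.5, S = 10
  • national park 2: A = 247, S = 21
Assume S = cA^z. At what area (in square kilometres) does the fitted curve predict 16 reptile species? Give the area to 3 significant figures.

80.3 square kilometres

z = ln(21/10) / ln(247/11.5) = 0.7419 / 3.0670 = 0.2419
c = 10 / 11.5^0.2419 = 10 / 1.805 = 5.539
A = (16/5.539)^(1/0.2419) ⇒ ln A = ln(2.889)/0.2419 = 4.3853
A = e^4.3853 ≈ 80.26 square kilometres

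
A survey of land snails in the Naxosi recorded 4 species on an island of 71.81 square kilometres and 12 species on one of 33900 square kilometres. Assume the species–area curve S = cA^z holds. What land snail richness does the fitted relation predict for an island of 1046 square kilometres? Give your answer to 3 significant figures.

6.45

z = ln(12/4) / ln(33900/71.81) = 1.0986 / 6.1571 = 0.1784
c = 4 / 71.81^0.1784 = 4 / 2.144 = 1.866
S₃ = 1.866 × 1046^0.1784 = 1.866 × 3.458 ≈ 6.451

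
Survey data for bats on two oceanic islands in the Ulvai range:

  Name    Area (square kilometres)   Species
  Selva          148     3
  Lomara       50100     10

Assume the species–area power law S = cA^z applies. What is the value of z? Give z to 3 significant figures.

Taking logs: ln S = ln c + z ln A, so z = (ln S₂ − ln S₁)/(ln A₂ − ln A₁).
z = ln(10/3) / ln(50100/148) = ln(3.333) / ln(338.5) = 1.2040 / 5.8246 = 0.2067

0.207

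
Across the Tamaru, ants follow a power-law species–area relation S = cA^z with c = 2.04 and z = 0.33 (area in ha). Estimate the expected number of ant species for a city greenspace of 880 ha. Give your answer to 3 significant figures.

19.1

S = 2.04 × 880^0.33
ln S = ln 2.04 + 0.33 × ln 880 = 0.7129 + 0.33 × 6.7799 = 2.9503
S = e^2.9503 ≈ 19.11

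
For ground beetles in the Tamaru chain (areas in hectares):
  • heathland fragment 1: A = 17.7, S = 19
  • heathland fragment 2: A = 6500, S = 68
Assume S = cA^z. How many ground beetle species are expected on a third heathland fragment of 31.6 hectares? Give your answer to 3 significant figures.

21.5

z = ln(68/19) / ln(6500/17.7) = 1.2751 / 5.9060 = 0.2159
c = 19 / 17.7^0.2159 = 19 / 1.86 = 10.22
S₃ = 10.22 × 31.6^0.2159 = 10.22 × 2.108 ≈ 21.53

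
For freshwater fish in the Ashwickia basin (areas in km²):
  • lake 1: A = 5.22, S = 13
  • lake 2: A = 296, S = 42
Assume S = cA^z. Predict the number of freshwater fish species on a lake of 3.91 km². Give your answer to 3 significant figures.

12.0

z = ln(42/13) / ln(296/5.22) = 1.1727 / 4.0379 = 0.2904
c = 13 / 5.22^0.2904 = 13 / 1.616 = 8.045
S₃ = 8.045 × 3.91^0.2904 = 8.045 × 1.486 ≈ 11.95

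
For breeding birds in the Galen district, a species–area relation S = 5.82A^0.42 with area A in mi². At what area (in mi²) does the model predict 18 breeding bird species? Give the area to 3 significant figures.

14.7 mi²

18 = 5.82 × A^0.42  ⇒  A^0.42 = 18/5.82 = 3.093
ln A = ln(3.093) / 0.42 = 1.1291 / 0.42 = 2.6883
A = e^2.6883 ≈ 14.71 mi²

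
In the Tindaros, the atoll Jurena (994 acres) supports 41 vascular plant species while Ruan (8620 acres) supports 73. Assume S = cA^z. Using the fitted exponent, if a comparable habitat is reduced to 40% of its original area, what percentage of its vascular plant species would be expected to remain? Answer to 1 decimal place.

z = ln(73/41) / ln(8620/994) = 0.5769 / 2.1601 = 0.2671
S_new/S_old = (A_new/A_old)^z = 0.4^0.2671 = exp(0.2671 × -0.9163) = 0.7829

78.3%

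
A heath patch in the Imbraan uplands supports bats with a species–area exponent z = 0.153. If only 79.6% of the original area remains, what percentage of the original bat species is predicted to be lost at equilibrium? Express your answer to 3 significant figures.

S_new/S_old = (A_new/A_old)^z = 0.796^0.153
= exp(0.153 × ln 0.796) = exp(0.153 × -0.2282) = exp(-0.0349) ≈ 0.9657
Fraction lost = 1 − 0.9657 = 0.03431

3.43%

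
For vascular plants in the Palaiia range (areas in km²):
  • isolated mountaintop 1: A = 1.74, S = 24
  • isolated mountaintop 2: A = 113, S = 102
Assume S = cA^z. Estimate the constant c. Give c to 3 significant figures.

19.8

z = ln(S₂/S₁) / ln(A₂/A₁) = ln(102/24) / ln(113/1.74) = 1.4469 / 4.1735 = 0.3467
c = S₁ / A₁^z = 24 / 1.74^0.3467 = 24 / 1.212 = 19.81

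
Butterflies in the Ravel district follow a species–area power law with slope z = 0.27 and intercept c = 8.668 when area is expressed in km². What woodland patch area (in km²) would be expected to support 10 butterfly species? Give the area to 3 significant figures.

10 = 8.668 × A^0.27  ⇒  A^0.27 = 10/8.668 = 1.154
ln A = ln(1.154) / 0.27 = 0.1429 / 0.27 = 0.5294
A = e^0.5294 ≈ 1.698 km²

1.70 km²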